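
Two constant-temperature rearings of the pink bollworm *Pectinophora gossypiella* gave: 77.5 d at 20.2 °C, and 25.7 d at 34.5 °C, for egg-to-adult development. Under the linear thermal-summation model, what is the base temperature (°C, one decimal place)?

Under the model K = D·(T − T_b), so D₁·(T₁ − T_b) = D₂·(T₂ − T_b).
77.5·(20.2 − T_b) = 25.7·(34.5 − T_b)
T_b = (77.5·20.2 − 25.7·34.5) / (77.5 − 25.7) = 678.85 / 51.8 = 13.105 °C ≈ 13.1 °C.

13.1 °C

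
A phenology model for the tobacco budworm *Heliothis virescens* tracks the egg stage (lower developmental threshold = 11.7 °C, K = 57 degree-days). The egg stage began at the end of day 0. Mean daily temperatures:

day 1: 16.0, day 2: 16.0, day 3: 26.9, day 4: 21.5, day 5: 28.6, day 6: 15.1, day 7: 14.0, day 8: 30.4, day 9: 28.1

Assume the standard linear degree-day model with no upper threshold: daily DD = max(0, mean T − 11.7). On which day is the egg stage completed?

day 8

Daily DD above 11.7 °C: 4.3, 4.3, 15.2, 9.8, 16.9, 3.4, 2.3, 18.7, 16.4.
Cumulative: 4.3, 8.6, 23.8, 33.6, 50.5, 53.9, 56.2, 74.9, 91.3.
The total first reaches 57 DD on day 8.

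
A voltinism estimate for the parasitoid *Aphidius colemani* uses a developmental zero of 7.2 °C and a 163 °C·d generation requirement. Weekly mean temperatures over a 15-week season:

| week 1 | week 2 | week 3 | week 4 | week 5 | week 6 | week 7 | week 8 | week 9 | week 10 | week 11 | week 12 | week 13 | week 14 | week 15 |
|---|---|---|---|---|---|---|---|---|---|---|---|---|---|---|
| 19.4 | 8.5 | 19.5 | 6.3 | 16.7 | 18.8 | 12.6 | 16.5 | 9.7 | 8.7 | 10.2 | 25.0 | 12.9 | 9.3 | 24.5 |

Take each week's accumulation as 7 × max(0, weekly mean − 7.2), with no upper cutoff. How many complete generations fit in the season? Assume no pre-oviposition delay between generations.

4 generations

Weekly DD (7 × max(0, T̄ − 7.2)): 85.4, 9.1, 86.1, 0.0, 66.5, 81.2, 37.8, 65.1, 17.5, 10.5, 21.0, 124.6, 39.9, 14.7, 121.1.
Season total = 780.5 DD.
Complete generations = ⌊780.5 / 163⌋ = 4.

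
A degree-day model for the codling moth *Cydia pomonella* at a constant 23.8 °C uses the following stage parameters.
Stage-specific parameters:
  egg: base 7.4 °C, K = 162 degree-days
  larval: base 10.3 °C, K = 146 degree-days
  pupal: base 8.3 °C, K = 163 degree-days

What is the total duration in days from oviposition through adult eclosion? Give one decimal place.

egg: 162 / (23.8 − 7.4) = 162 / 16.4 = 9.878 d.
larval: 146 / (23.8 − 10.3) = 146 / 13.5 = 10.815 d.
pupal: 163 / (23.8 − 8.3) = 163 / 15.5 = 10.516 d.
Sum = 31.209 ≈ 31.2 days.

31.2 days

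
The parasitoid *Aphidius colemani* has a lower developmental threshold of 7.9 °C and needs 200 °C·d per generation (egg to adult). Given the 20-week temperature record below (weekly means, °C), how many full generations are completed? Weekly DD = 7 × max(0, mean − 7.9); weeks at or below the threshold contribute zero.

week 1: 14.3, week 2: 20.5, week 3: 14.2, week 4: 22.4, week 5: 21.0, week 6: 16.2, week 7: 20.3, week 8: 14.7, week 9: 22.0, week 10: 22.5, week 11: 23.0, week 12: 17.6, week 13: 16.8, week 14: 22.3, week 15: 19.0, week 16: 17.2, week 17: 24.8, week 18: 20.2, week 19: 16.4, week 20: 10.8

Weekly DD (7 × max(0, T̄ − 7.9)): 44.8, 88.2, 44.1, 101.5, 91.7, 58.1, 86.8, 47.6, 98.7, 102.2, 105.7, 67.9, 62.3, 100.8, 77.7, 65.1, 118.3, 86.1, 59.5, 20.3.
Season total = 1527.4 DD.
Complete generations = ⌊1527.4 / 200⌋ = 7.

7 generations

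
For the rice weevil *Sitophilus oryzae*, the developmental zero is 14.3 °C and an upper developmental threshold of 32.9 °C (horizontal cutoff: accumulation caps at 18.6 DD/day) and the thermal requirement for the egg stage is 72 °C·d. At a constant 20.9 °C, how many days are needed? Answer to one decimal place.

10.9 days

Daily accumulation = 20.9 − 14.3 = 6.6 DD/day.
Duration = 72 / 6.6 = 10.909 ≈ 10.9 days.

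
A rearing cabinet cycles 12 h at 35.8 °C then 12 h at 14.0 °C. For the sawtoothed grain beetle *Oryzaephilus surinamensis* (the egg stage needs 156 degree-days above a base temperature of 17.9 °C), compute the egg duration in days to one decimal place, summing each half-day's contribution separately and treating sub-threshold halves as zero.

Day half: max(0, 35.8 − 17.9) × 0.5 = 17.9 × 0.5 = 8.95 DD.
Night half: max(0, 14.0 − 17.9) × 0.5 = 0.0 × 0.5 = 0.00 DD.
Per 24 h: 8.95 DD/day.
Duration = 156 / 8.95 = 17.430 ≈ 17.4 days.

17.4 days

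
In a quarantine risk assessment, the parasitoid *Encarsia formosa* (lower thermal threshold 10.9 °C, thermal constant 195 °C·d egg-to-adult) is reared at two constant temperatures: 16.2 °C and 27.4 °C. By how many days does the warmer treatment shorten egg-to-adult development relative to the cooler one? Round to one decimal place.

At 16.2 °C: 195 / (16.2 − 10.9) = 195 / 5.3 = 36.792 d.
At 27.4 °C: 195 / (27.4 − 10.9) = 195 / 16.5 = 11.818 d.
Difference = |36.792 − 11.818| = 24.974 ≈ 25.0 days.

25.0 days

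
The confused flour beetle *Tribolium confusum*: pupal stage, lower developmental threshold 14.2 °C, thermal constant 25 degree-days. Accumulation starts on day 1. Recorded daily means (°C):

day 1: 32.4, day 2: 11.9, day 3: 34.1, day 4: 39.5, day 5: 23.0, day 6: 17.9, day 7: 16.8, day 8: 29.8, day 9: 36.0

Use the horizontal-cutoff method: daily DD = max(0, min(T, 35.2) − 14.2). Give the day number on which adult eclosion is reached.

day 3

Daily DD above 14.2 °C (capped at 21.0): 18.2, 0.0, 19.9, 21.0, 8.8, 3.7, 2.6, 15.6, 21.0.
Cumulative: 18.2, 18.2, 38.1, 59.1, 67.9, 71.6, 74.2, 89.8, 110.8.
The total first reaches 25 DD on day 3.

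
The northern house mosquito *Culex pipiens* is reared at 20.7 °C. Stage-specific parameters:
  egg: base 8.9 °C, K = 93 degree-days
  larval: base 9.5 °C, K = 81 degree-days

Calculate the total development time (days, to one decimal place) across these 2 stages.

egg: 93 / (20.7 − 8.9) = 93 / 11.8 = 7.881 d.
larval: 81 / (20.7 − 9.5) = 81 / 11.2 = 7.232 d.
Sum = 15.113 ≈ 15.1 days.

15.1 days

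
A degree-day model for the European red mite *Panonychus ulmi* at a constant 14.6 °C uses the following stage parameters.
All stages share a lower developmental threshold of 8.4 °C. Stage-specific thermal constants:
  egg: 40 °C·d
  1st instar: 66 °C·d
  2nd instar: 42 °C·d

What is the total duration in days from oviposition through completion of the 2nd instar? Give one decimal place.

Daily accumulation at 14.6 °C = 14.6 − 8.4 = 6.2 DD/day.
Total K = 40 + 66 + 42 = 148 DD.
Total duration = 148 / 6.2 = 23.871 ≈ 23.9 days.

23.9 days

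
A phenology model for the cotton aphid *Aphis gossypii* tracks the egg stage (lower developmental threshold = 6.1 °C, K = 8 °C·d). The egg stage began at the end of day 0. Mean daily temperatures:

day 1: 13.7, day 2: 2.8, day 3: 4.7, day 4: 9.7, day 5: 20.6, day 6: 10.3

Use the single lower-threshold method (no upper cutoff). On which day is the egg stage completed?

Daily DD above 6.1 °C: 7.6, 0.0, 0.0, 3.6, 14.5, 4.2.
Cumulative: 7.6, 7.6, 7.6, 11.2, 25.7, 29.9.
The total first reaches 8 DD on day 4.

day 4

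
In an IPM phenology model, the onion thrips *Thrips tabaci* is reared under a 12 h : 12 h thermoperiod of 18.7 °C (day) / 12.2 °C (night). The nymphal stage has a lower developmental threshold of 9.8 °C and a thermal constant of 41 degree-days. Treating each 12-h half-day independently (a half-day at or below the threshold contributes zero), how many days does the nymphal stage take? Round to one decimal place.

7.3 days

Day half: max(0, 18.7 − 9.8) × 0.5 = 8.9 × 0.5 = 4.45 DD.
Night half: max(0, 12.2 − 9.8) × 0.5 = 2.4 × 0.5 = 1.20 DD.
Per 24 h: 5.65 DD/day.
Duration = 41 / 5.65 = 7.257 ≈ 7.3 days.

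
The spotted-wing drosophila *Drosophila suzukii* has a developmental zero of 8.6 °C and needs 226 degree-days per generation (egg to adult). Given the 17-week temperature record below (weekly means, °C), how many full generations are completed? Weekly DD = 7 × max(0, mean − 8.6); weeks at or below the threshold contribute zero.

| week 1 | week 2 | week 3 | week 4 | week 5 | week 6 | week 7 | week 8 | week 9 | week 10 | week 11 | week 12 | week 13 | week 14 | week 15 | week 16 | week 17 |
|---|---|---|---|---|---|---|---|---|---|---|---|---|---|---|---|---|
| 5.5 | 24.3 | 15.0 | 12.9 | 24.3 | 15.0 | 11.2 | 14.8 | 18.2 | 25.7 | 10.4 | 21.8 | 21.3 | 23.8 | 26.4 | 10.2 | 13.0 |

Weekly DD (7 × max(0, T̄ − 8.6)): 0.0, 109.9, 44.8, 30.1, 109.9, 44.8, 18.2, 43.4, 67.2, 119.7, 12.6, 92.4, 88.9, 106.4, 124.6, 11.2, 30.8.
Season total = 1054.9 DD.
Complete generations = ⌊1054.9 / 226⌋ = 4.

4 generations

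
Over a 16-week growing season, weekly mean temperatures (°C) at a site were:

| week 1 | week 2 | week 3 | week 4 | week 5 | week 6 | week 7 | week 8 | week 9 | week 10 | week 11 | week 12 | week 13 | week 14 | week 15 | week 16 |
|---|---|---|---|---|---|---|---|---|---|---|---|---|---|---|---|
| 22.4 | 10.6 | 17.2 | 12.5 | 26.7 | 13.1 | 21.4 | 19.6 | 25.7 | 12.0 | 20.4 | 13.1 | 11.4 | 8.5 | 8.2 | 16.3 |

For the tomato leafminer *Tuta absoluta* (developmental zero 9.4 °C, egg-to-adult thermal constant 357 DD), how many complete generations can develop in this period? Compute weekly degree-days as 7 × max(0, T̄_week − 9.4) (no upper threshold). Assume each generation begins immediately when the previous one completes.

Weekly DD (7 × max(0, T̄ − 9.4)): 91.0, 8.4, 54.6, 21.7, 121.1, 25.9, 84.0, 71.4, 114.1, 18.2, 77.0, 25.9, 14.0, 0.0, 0.0, 48.3.
Season total = 775.6 DD.
Complete generations = ⌊775.6 / 357⌋ = 2.

2 generations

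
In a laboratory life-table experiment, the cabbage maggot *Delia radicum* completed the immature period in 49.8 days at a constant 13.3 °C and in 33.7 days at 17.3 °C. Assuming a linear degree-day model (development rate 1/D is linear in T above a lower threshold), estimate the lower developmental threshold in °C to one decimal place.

4.9 °C

Linear rate model ⇒ the product D·(T − T_b) is constant across temperatures.
49.8·(13.3 − T_b) = 33.7·(17.3 − T_b)
T_b = (49.8·13.3 − 33.7·17.3) / (49.8 − 33.7) = 79.33 / 16.1 = 4.927 °C ≈ 4.9 °C.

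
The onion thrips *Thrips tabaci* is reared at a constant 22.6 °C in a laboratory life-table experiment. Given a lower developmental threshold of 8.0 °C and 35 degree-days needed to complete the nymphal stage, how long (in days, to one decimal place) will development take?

Daily accumulation = 22.6 − 8.0 = 14.6 DD/day.
Duration = 35 / 14.6 = 2.397 ≈ 2.4 days.

2.4 days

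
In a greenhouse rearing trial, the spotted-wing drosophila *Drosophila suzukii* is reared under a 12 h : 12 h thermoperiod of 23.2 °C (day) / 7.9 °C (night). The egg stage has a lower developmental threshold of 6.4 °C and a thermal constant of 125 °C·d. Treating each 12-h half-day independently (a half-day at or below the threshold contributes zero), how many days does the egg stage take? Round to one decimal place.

Day half: max(0, 23.2 − 6.4) × 0.5 = 16.8 × 0.5 = 8.40 DD.
Night half: max(0, 7.9 − 6.4) × 0.5 = 1.5 × 0.5 = 0.75 DD.
Per 24 h: 9.15 DD/day.
Duration = 125 / 9.15 = 13.661 ≈ 13.7 days.

13.7 days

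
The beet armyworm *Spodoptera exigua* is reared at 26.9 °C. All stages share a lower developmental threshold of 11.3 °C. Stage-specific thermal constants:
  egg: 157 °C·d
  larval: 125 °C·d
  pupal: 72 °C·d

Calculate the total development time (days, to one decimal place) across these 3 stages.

22.7 days

Daily accumulation at 26.9 °C = 26.9 − 11.3 = 15.6 DD/day.
Total K = 157 + 125 + 72 = 354 DD.
Total duration = 354 / 15.6 = 22.692 ≈ 22.7 days.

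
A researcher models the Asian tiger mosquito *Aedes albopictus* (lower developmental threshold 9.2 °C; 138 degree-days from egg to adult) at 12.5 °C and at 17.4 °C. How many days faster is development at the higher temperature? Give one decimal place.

At 12.5 °C: 138 / (12.5 − 9.2) = 138 / 3.3 = 41.818 d.
At 17.4 °C: 138 / (17.4 − 9.2) = 138 / 8.2 = 16.829 d.
Difference = |41.818 − 16.829| = 24.989 ≈ 25.0 days.

25.0 days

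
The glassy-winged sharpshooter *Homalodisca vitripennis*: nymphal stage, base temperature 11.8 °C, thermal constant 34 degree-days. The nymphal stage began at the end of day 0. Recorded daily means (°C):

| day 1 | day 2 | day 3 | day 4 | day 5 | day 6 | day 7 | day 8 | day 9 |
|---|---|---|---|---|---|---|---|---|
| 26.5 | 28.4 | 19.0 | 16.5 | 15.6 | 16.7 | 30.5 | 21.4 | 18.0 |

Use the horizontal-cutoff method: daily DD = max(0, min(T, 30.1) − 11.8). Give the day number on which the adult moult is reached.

day 3

Daily DD above 11.8 °C (capped at 18.3): 14.7, 16.6, 7.2, 4.7, 3.8, 4.9, 18.3, 9.6, 6.2.
Cumulative: 14.7, 31.3, 38.5, 43.2, 47.0, 51.9, 70.2, 79.8, 86.0.
The total first reaches 34 DD on day 3.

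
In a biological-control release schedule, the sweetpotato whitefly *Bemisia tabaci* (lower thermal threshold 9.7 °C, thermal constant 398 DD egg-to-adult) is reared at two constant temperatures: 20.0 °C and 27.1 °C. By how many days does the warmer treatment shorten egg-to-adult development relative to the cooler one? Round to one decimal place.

At 20.0 °C: 398 / (20.0 − 9.7) = 398 / 10.3 = 38.641 d.
At 27.1 °C: 398 / (27.1 − 9.7) = 398 / 17.4 = 22.874 d.
Difference = |38.641 − 22.874| = 15.767 ≈ 15.8 days.

15.8 days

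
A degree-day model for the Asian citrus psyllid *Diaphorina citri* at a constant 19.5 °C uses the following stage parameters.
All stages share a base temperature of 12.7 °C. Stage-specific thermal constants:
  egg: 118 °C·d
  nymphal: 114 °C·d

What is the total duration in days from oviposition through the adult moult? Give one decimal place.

34.1 days

Daily accumulation at 19.5 °C = 19.5 − 12.7 = 6.8 DD/day.
Total K = 118 + 114 = 232 DD.
Total duration = 232 / 6.8 = 34.118 ≈ 34.1 days.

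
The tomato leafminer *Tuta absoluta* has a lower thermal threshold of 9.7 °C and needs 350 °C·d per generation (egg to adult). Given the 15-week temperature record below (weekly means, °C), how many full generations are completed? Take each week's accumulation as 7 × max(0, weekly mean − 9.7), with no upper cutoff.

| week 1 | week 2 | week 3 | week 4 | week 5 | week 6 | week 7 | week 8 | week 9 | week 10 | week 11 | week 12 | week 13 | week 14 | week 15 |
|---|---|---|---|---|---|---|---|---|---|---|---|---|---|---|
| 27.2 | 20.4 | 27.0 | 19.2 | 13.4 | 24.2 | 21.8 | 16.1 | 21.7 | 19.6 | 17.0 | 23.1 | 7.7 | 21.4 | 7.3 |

Weekly DD (7 × max(0, T̄ − 9.7)): 122.5, 74.9, 121.1, 66.5, 25.9, 101.5, 84.7, 44.8, 84.0, 69.3, 51.1, 93.8, 0.0, 81.9, 0.0.
Season total = 1022.0 DD.
Complete generations = ⌊1022.0 / 350⌋ = 2.

2 generations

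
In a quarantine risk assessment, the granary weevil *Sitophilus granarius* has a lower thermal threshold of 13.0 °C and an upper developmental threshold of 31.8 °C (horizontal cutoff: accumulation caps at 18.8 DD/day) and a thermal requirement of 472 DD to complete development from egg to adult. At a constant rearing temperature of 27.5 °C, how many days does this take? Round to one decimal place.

32.6 days

Daily accumulation = 27.5 − 13.0 = 14.5 DD/day.
Duration = 472 / 14.5 = 32.552 ≈ 32.6 days.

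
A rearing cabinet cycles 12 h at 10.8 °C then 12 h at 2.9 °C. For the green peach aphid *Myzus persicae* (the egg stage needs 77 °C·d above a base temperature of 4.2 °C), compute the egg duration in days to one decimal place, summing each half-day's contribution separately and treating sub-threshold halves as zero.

Day half: max(0, 10.8 − 4.2) × 0.5 = 6.6 × 0.5 = 3.30 DD.
Night half: max(0, 2.9 − 4.2) × 0.5 = 0.0 × 0.5 = 0.00 DD.
Per 24 h: 3.30 DD/day.
Duration = 77 / 3.30 = 23.333 ≈ 23.3 days.

23.3 days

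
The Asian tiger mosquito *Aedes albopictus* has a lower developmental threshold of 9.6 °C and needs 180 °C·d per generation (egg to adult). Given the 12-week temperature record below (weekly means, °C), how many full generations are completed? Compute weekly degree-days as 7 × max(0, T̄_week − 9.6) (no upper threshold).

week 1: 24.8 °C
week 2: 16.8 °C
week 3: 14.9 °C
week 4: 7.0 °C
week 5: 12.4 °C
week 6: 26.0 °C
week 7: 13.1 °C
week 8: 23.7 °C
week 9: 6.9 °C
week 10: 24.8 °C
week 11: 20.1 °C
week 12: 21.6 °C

Weekly DD (7 × max(0, T̄ − 9.6)): 106.4, 50.4, 37.1, 0.0, 19.6, 114.8, 24.5, 98.7, 0.0, 106.4, 73.5, 84.0.
Season total = 715.4 DD.
Complete generations = ⌊715.4 / 180⌋ = 3.

3 generations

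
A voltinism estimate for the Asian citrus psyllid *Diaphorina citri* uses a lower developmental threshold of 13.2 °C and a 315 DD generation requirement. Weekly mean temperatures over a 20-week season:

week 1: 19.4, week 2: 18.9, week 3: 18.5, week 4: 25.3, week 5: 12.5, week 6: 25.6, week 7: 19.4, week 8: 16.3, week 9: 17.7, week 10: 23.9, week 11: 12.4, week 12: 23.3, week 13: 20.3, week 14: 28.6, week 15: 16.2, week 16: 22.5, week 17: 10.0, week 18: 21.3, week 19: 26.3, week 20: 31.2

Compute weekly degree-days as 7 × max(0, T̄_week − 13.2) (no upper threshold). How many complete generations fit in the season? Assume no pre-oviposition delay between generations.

3 generations

Weekly DD (7 × max(0, T̄ − 13.2)): 43.4, 39.9, 37.1, 84.7, 0.0, 86.8, 43.4, 21.7, 31.5, 74.9, 0.0, 70.7, 49.7, 107.8, 21.0, 65.1, 0.0, 56.7, 91.7, 126.0.
Season total = 1052.1 DD.
Complete generations = ⌊1052.1 / 315⌋ = 3.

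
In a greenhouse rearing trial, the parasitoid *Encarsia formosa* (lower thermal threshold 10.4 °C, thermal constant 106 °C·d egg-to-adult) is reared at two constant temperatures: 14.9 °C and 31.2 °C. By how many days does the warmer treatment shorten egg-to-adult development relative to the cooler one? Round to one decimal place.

At 14.9 °C: 106 / (14.9 − 10.4) = 106 / 4.5 = 23.556 d.
At 31.2 °C: 106 / (31.2 − 10.4) = 106 / 20.8 = 5.096 d.
Difference = |23.556 − 5.096| = 18.459 ≈ 18.5 days.

18.5 days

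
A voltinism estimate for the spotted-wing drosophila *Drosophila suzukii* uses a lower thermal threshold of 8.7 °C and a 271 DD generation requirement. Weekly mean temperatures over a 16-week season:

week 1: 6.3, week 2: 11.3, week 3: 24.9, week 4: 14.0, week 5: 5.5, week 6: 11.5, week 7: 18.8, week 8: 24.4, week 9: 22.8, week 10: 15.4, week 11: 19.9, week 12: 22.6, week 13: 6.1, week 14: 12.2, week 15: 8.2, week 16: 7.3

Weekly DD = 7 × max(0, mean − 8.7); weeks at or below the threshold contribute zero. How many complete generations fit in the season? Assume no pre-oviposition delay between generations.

Weekly DD (7 × max(0, T̄ − 8.7)): 0.0, 18.2, 113.4, 37.1, 0.0, 19.6, 70.7, 109.9, 98.7, 46.9, 78.4, 97.3, 0.0, 24.5, 0.0, 0.0.
Season total = 714.7 DD.
Complete generations = ⌊714.7 / 271⌋ = 2.

2 generations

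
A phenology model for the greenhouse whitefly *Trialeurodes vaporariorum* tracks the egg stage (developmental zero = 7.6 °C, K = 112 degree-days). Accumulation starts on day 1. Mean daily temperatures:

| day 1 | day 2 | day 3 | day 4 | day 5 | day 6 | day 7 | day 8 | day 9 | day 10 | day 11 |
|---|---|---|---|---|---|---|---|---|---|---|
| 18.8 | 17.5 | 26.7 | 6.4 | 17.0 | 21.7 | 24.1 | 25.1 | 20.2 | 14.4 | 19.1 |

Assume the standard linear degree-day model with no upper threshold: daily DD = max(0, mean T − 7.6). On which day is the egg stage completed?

Daily DD above 7.6 °C: 11.2, 9.9, 19.1, 0.0, 9.4, 14.1, 16.5, 17.5, 12.6, 6.8, 11.5.
Cumulative: 11.2, 21.1, 40.2, 40.2, 49.6, 63.7, 80.2, 97.7, 110.3, 117.1, 128.6.
The total first reaches 112 DD on day 10.

day 10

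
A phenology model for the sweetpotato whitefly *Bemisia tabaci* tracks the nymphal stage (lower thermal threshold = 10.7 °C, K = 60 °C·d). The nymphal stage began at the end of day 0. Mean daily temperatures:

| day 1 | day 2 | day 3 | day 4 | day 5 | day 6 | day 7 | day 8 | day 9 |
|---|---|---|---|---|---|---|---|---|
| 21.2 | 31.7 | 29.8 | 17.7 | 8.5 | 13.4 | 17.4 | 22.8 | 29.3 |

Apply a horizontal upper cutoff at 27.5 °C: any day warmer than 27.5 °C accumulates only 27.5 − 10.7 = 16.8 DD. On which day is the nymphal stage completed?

day 7

Daily DD above 10.7 °C (capped at 16.8): 10.5, 16.8, 16.8, 7.0, 0.0, 2.7, 6.7, 12.1, 16.8.
Cumulative: 10.5, 27.3, 44.1, 51.1, 51.1, 53.8, 60.5, 72.6, 89.4.
The total first reaches 60 DD on day 7.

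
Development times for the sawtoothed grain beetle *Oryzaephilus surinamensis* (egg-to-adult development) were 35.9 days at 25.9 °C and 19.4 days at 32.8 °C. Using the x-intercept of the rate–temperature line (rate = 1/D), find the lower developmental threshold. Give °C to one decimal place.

17.8 °C

Equal thermal constants: D₁(T₁ − T_b) = D₂(T₂ − T_b).
35.9·(25.9 − T_b) = 19.4·(32.8 − T_b)
T_b = (35.9·25.9 − 19.4·32.8) / (35.9 − 19.4) = 293.49 / 16.5 = 17.787 °C ≈ 17.8 °C.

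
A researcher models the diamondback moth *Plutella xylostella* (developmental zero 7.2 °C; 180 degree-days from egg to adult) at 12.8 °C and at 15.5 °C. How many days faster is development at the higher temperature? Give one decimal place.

At 12.8 °C: 180 / (12.8 − 7.2) = 180 / 5.6 = 32.143 d.
At 15.5 °C: 180 / (15.5 − 7.2) = 180 / 8.3 = 21.687 d.
Difference = |32.143 − 21.687| = 10.456 ≈ 10.5 days.

10.5 days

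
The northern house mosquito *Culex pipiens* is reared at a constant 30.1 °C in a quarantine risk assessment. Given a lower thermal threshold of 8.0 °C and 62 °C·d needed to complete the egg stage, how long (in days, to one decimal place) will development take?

Daily accumulation = 30.1 − 8.0 = 22.1 DD/day.
Duration = 62 / 22.1 = 2.805 ≈ 2.8 days.

2.8 days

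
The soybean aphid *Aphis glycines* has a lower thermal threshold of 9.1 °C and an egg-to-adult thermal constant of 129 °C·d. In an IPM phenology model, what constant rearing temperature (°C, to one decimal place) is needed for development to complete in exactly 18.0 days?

16.3 °C

Required daily accumulation = 129 / 18.0 = 7.167 DD/day.
T = T_base + 7.167 = 9.1 + 7.167 = 16.267 ≈ 16.3 °C.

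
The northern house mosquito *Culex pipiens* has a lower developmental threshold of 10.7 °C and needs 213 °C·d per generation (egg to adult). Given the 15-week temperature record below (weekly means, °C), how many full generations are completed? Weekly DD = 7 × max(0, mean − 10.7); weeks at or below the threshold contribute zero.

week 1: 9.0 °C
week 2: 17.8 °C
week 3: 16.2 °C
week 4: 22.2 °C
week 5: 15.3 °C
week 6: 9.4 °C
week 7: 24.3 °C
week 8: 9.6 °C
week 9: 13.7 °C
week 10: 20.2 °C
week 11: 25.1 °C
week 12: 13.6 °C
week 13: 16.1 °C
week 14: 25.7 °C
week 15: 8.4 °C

3 generations

Weekly DD (7 × max(0, T̄ − 10.7)): 0.0, 49.7, 38.5, 80.5, 32.2, 0.0, 95.2, 0.0, 21.0, 66.5, 100.8, 20.3, 37.8, 105.0, 0.0.
Season total = 647.5 DD.
Complete generations = ⌊647.5 / 213⌋ = 3.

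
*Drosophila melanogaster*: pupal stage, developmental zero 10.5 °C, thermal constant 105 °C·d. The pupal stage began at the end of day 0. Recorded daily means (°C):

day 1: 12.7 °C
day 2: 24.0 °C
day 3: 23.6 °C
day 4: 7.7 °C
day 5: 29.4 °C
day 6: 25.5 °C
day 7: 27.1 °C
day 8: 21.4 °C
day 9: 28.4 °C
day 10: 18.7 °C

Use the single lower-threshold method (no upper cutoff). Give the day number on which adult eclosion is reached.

Daily DD above 10.5 °C: 2.2, 13.5, 13.1, 0.0, 18.9, 15.0, 16.6, 10.9, 17.9, 8.2.
Cumulative: 2.2, 15.7, 28.8, 28.8, 47.7, 62.7, 79.3, 90.2, 108.1, 116.3.
The total first reaches 105 DD on day 9.

day 9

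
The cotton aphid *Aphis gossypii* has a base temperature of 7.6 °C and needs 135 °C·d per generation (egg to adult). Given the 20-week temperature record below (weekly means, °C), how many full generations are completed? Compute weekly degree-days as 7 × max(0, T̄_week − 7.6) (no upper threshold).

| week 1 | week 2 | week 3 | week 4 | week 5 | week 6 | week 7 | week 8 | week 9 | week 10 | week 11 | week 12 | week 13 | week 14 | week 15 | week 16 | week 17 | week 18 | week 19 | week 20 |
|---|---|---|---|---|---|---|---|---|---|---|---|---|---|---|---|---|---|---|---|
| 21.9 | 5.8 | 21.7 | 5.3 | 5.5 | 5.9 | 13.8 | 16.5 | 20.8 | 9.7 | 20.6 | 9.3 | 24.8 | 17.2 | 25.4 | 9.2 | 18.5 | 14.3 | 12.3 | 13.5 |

7 generations

Weekly DD (7 × max(0, T̄ − 7.6)): 100.1, 0.0, 98.7, 0.0, 0.0, 0.0, 43.4, 62.3, 92.4, 14.7, 91.0, 11.9, 120.4, 67.2, 124.6, 11.2, 76.3, 46.9, 32.9, 41.3.
Season total = 1035.3 DD.
Complete generations = ⌊1035.3 / 135⌋ = 7.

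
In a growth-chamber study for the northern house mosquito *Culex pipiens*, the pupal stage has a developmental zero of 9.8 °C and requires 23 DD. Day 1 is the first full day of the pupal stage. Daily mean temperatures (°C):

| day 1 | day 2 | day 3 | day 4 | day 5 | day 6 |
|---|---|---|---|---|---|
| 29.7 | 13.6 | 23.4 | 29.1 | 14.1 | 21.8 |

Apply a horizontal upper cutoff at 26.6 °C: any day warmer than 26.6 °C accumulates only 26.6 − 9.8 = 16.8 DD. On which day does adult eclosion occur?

day 3

Daily DD above 9.8 °C (capped at 16.8): 16.8, 3.8, 13.6, 16.8, 4.3, 12.0.
Cumulative: 16.8, 20.6, 34.2, 51.0, 55.3, 67.3.
The total first reaches 23 DD on day 3.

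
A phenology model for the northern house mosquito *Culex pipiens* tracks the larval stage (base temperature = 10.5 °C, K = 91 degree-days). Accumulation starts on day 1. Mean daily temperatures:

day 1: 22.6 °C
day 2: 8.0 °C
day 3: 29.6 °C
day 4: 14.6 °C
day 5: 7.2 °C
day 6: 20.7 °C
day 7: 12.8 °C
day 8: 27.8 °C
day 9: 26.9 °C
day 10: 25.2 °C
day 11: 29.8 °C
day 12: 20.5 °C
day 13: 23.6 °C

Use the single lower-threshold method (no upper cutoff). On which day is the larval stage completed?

Daily DD above 10.5 °C: 12.1, 0.0, 19.1, 4.1, 0.0, 10.2, 2.3, 17.3, 16.4, 14.7, 19.3, 10.0, 13.1.
Cumulative: 12.1, 12.1, 31.2, 35.3, 35.3, 45.5, 47.8, 65.1, 81.5, 96.2, 115.5, 125.5, 138.6.
The total first reaches 91 DD on day 10.

day 10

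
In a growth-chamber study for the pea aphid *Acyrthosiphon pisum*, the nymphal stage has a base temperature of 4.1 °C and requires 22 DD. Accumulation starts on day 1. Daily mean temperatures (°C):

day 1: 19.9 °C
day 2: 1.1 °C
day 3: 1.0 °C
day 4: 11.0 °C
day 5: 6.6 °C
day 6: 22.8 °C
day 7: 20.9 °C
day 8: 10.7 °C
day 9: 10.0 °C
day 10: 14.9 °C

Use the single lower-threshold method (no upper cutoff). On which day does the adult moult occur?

day 4

Daily DD above 4.1 °C: 15.8, 0.0, 0.0, 6.9, 2.5, 18.7, 16.8, 6.6, 5.9, 10.8.
Cumulative: 15.8, 15.8, 15.8, 22.7, 25.2, 43.9, 60.7, 67.3, 73.2, 84.0.
The total first reaches 22 DD on day 4.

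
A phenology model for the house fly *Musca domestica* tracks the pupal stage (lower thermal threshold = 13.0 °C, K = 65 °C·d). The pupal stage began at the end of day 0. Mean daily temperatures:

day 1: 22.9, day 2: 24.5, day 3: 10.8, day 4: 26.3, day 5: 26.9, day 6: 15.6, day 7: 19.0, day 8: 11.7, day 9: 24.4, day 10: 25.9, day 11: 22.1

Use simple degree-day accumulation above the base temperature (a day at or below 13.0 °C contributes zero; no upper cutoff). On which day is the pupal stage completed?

day 9

Daily DD above 13.0 °C: 9.9, 11.5, 0.0, 13.3, 13.9, 2.6, 6.0, 0.0, 11.4, 12.9, 9.1.
Cumulative: 9.9, 21.4, 21.4, 34.7, 48.6, 51.2, 57.2, 57.2, 68.6, 81.5, 90.6.
The total first reaches 65 DD on day 9.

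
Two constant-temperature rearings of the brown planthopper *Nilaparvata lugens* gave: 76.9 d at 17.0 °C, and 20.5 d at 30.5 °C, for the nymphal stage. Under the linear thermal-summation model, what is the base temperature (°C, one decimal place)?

12.1 °C

Linear rate model ⇒ the product D·(T − T_b) is constant across temperatures.
76.9·(17.0 − T_b) = 20.5·(30.5 − T_b)
T_b = (76.9·17.0 − 20.5·30.5) / (76.9 − 20.5) = 682.05 / 56.4 = 12.093 °C ≈ 12.1 °C.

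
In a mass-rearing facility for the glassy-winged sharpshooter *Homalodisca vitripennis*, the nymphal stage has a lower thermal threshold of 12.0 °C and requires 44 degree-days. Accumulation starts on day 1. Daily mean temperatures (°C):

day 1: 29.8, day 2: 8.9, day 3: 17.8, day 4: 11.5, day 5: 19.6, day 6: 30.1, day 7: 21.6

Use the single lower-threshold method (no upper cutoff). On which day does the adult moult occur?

Daily DD above 12.0 °C: 17.8, 0.0, 5.8, 0.0, 7.6, 18.1, 9.6.
Cumulative: 17.8, 17.8, 23.6, 23.6, 31.2, 49.3, 58.9.
The total first reaches 44 DD on day 6.

day 6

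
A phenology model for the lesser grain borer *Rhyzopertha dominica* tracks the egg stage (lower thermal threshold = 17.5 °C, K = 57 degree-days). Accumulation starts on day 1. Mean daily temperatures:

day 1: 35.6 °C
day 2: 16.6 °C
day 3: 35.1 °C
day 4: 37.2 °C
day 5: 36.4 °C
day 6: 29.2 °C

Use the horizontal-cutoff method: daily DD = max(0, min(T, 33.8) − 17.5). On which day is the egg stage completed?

day 5

Daily DD above 17.5 °C (capped at 16.3): 16.3, 0.0, 16.3, 16.3, 16.3, 11.7.
Cumulative: 16.3, 16.3, 32.6, 48.9, 65.2, 76.9.
The total first reaches 57 DD on day 5.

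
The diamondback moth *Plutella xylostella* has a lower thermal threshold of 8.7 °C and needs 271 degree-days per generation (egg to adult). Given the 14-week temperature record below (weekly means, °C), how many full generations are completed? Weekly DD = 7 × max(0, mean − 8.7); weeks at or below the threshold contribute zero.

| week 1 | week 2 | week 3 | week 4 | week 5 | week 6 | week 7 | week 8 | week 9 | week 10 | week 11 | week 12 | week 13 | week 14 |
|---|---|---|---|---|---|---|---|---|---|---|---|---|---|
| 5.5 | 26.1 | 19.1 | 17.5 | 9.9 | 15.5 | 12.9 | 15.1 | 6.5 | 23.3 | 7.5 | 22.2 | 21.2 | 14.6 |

Weekly DD (7 × max(0, T̄ − 8.7)): 0.0, 121.8, 72.8, 61.6, 8.4, 47.6, 29.4, 44.8, 0.0, 102.2, 0.0, 94.5, 87.5, 41.3.
Season total = 711.9 DD.
Complete generations = ⌊711.9 / 271⌋ = 2.

2 generations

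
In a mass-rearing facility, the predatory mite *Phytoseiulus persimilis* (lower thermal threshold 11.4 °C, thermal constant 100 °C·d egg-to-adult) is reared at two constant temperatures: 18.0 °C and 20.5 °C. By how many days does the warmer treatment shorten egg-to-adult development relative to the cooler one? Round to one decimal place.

4.2 days

At 18.0 °C: 100 / (18.0 − 11.4) = 100 / 6.6 = 15.152 d.
At 20.5 °C: 100 / (20.5 − 11.4) = 100 / 9.1 = 10.989 d.
Difference = |15.152 − 10.989| = 4.163 ≈ 4.2 days.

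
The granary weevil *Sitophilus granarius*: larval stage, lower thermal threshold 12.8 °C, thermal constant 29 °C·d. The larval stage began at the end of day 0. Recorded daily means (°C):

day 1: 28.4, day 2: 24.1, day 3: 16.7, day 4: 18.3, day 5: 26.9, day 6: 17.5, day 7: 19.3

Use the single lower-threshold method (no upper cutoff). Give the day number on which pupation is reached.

Daily DD above 12.8 °C: 15.6, 11.3, 3.9, 5.5, 14.1, 4.7, 6.5.
Cumulative: 15.6, 26.9, 30.8, 36.3, 50.4, 55.1, 61.6.
The total first reaches 29 DD on day 3.

day 3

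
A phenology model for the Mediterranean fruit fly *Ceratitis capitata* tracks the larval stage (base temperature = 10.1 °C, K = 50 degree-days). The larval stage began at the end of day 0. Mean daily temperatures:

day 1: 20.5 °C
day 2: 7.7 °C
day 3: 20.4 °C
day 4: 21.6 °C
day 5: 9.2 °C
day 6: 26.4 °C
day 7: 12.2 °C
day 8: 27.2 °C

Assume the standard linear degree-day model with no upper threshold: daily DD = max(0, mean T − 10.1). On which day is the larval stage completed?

day 7

Daily DD above 10.1 °C: 10.4, 0.0, 10.3, 11.5, 0.0, 16.3, 2.1, 17.1.
Cumulative: 10.4, 10.4, 20.7, 32.2, 32.2, 48.5, 50.6, 67.7.
The total first reaches 50 DD on day 7.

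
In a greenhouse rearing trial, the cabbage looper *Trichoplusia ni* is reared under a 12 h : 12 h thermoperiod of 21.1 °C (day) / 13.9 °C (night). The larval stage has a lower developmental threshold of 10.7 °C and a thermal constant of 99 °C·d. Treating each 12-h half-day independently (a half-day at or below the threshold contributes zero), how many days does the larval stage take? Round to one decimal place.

14.6 days

Day half: max(0, 21.1 − 10.7) × 0.5 = 10.4 × 0.5 = 5.20 DD.
Night half: max(0, 13.9 − 10.7) × 0.5 = 3.2 × 0.5 = 1.60 DD.
Per 24 h: 6.80 DD/day.
Duration = 99 / 6.80 = 14.559 ≈ 14.6 days.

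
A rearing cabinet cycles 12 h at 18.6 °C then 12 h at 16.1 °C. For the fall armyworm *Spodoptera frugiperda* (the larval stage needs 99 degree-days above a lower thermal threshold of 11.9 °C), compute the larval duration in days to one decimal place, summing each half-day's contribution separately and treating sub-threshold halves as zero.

Day half: max(0, 18.6 − 11.9) × 0.5 = 6.7 × 0.5 = 3.35 DD.
Night half: max(0, 16.1 − 11.9) × 0.5 = 4.2 × 0.5 = 2.10 DD.
Per 24 h: 5.45 DD/day.
Duration = 99 / 5.45 = 18.165 ≈ 18.2 days.

18.2 days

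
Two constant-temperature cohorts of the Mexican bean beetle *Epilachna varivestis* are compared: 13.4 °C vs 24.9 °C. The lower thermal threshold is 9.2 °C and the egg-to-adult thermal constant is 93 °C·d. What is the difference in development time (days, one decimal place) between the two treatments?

16.2 days

At 13.4 °C: 93 / (13.4 − 9.2) = 93 / 4.2 = 22.143 d.
At 24.9 °C: 93 / (24.9 − 9.2) = 93 / 15.7 = 5.924 d.
Difference = |22.143 − 5.924| = 16.219 ≈ 16.2 days.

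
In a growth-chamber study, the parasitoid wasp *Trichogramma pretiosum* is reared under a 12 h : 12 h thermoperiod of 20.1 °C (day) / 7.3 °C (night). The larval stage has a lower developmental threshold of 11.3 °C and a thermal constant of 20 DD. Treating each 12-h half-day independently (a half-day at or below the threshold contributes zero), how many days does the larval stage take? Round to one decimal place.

4.5 days

Day half: max(0, 20.1 − 11.3) × 0.5 = 8.8 × 0.5 = 4.40 DD.
Night half: max(0, 7.3 − 11.3) × 0.5 = 0.0 × 0.5 = 0.00 DD.
Per 24 h: 4.40 DD/day.
Duration = 20 / 4.40 = 4.545 ≈ 4.5 days.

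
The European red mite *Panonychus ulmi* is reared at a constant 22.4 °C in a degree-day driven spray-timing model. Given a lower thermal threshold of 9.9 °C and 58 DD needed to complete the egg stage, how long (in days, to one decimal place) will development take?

4.6 days

Daily accumulation = 22.4 − 9.9 = 12.5 DD/day.
Duration = 58 / 12.5 = 4.640 ≈ 4.6 days.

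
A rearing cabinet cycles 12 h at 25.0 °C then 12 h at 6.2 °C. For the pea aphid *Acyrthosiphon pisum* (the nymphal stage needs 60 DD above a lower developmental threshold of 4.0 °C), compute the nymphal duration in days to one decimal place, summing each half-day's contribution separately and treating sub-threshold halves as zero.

Day half: max(0, 25.0 − 4.0) × 0.5 = 21.0 × 0.5 = 10.50 DD.
Night half: max(0, 6.2 − 4.0) × 0.5 = 2.2 × 0.5 = 1.10 DD.
Per 24 h: 11.60 DD/day.
Duration = 60 / 11.60 = 5.172 ≈ 5.2 days.

5.2 days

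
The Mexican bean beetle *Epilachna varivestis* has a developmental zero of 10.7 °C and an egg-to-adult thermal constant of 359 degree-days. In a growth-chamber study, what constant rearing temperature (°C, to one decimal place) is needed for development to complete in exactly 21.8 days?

Required daily accumulation = 359 / 21.8 = 16.468 DD/day.
T = T_base + 16.468 = 10.7 + 16.468 = 27.168 ≈ 27.2 °C.

27.2 °C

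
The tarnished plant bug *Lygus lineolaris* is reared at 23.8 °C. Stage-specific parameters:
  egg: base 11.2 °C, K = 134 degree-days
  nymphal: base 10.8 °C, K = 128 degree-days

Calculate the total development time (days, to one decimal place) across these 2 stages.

egg: 134 / (23.8 − 11.2) = 134 / 12.6 = 10.635 d.
nymphal: 128 / (23.8 − 10.8) = 128 / 13.0 = 9.846 d.
Sum = 20.481 ≈ 20.5 days.

20.5 days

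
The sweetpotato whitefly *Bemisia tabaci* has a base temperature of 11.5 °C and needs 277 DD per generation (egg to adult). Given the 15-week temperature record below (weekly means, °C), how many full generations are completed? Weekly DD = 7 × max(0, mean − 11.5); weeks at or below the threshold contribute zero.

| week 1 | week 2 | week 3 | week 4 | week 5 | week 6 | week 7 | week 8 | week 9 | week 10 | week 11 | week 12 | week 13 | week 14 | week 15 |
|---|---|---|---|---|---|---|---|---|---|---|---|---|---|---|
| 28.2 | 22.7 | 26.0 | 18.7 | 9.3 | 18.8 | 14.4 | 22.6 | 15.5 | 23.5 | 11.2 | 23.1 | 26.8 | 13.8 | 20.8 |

Weekly DD (7 × max(0, T̄ − 11.5)): 116.9, 78.4, 101.5, 50.4, 0.0, 51.1, 20.3, 77.7, 28.0, 84.0, 0.0, 81.2, 107.1, 16.1, 65.1.
Season total = 877.8 DD.
Complete generations = ⌊877.8 / 277⌋ = 3.

3 generations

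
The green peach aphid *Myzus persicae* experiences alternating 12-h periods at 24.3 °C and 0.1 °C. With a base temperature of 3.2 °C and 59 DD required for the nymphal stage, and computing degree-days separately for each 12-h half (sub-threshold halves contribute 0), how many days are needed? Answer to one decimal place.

5.6 days

Day half: max(0, 24.3 − 3.2) × 0.5 = 21.1 × 0.5 = 10.55 DD.
Night half: max(0, 0.1 − 3.2) × 0.5 = 0.0 × 0.5 = 0.00 DD.
Per 24 h: 10.55 DD/day.
Duration = 59 / 10.55 = 5.592 ≈ 5.6 days.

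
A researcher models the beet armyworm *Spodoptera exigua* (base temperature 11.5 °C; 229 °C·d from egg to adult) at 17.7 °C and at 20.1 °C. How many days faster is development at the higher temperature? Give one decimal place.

At 17.7 °C: 229 / (17.7 − 11.5) = 229 / 6.2 = 36.935 d.
At 20.1 °C: 229 / (20.1 − 11.5) = 229 / 8.6 = 26.628 d.
Difference = |36.935 − 26.628| = 10.308 ≈ 10.3 days.

10.3 days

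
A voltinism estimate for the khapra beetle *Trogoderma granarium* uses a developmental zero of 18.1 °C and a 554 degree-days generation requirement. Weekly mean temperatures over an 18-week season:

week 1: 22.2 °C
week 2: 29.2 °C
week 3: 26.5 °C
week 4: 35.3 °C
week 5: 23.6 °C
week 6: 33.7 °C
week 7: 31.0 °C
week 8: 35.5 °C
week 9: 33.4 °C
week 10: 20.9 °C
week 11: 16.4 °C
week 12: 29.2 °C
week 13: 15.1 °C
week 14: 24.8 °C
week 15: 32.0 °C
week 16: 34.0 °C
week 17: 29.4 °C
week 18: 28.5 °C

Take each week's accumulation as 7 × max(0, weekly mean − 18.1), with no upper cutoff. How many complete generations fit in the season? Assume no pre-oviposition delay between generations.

Weekly DD (7 × max(0, T̄ − 18.1)): 28.7, 77.7, 58.8, 120.4, 38.5, 109.2, 90.3, 121.8, 107.1, 19.6, 0.0, 77.7, 0.0, 46.9, 97.3, 111.3, 79.1, 72.8.
Season total = 1257.2 DD.
Complete generations = ⌊1257.2 / 554⌋ = 2.

2 generations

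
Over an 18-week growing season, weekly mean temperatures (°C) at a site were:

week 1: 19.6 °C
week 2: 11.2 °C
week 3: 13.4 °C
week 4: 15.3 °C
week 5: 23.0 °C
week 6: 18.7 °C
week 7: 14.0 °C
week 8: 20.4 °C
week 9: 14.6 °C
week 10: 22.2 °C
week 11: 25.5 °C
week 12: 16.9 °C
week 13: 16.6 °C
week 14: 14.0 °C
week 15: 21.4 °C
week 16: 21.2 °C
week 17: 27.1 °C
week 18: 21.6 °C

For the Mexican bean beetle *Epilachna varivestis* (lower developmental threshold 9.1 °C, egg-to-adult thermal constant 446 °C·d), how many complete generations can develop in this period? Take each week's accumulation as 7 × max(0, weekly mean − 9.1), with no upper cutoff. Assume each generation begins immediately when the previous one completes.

2 generations

Weekly DD (7 × max(0, T̄ − 9.1)): 73.5, 14.7, 30.1, 43.4, 97.3, 67.2, 34.3, 79.1, 38.5, 91.7, 114.8, 54.6, 52.5, 34.3, 86.1, 84.7, 126.0, 87.5.
Season total = 1210.3 DD.
Complete generations = ⌊1210.3 / 446⌋ = 2.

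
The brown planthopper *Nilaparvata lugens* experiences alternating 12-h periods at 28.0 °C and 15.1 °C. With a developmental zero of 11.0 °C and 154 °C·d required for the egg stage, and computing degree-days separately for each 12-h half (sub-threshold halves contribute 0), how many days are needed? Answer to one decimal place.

Day half: max(0, 28.0 − 11.0) × 0.5 = 17.0 × 0.5 = 8.50 DD.
Night half: max(0, 15.1 − 11.0) × 0.5 = 4.1 × 0.5 = 2.05 DD.
Per 24 h: 10.55 DD/day.
Duration = 154 / 10.55 = 14.597 ≈ 14.6 days.

14.6 days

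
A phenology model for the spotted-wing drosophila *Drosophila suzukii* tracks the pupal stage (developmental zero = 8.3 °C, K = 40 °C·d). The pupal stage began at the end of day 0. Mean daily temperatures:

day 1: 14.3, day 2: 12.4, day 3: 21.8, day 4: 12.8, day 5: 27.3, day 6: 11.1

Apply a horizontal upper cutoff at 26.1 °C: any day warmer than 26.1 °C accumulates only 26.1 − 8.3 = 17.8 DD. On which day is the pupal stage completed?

day 5

Daily DD above 8.3 °C (capped at 17.8): 6.0, 4.1, 13.5, 4.5, 17.8, 2.8.
Cumulative: 6.0, 10.1, 23.6, 28.1, 45.9, 48.7.
The total first reaches 40 DD on day 5.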